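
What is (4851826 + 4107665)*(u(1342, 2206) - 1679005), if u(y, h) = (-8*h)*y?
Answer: -227236174585911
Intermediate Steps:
u(y, h) = -8*h*y
(4851826 + 4107665)*(u(1342, 2206) - 1679005) = (4851826 + 4107665)*(-8*2206*1342 - 1679005) = 8959491*(-23683616 - 1679005) = 8959491*(-25362621) = -227236174585911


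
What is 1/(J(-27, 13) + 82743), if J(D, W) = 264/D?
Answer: 9/744599 ≈ 1.2087e-5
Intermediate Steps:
1/(J(-27, 13) + 82743) = 1/(264/(-27) + 82743) = 1/(264*(-1/27) + 82743) = 1/(-88/9 + 82743) = 1/(744599/9) = 9/744599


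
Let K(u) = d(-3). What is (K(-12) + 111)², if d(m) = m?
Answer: 11664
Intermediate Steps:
K(u) = -3
(K(-12) + 111)² = (-3 + 111)² = 108² = 11664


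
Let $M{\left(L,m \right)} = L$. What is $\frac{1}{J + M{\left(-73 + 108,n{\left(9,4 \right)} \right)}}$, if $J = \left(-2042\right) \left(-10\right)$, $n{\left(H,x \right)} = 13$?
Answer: $\frac{1}{20455} \approx 4.8888 \cdot 10^{-5}$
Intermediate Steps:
$J = 20420$
$\frac{1}{J + M{\left(-73 + 108,n{\left(9,4 \right)} \right)}} = \frac{1}{20420 + \left(-73 + 108\right)} = \frac{1}{20420 + 35} = \frac{1}{20455}$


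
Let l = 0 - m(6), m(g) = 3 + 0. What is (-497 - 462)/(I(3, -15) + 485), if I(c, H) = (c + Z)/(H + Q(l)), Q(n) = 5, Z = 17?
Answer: -137/69 ≈ -1.9855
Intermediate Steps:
m(g) = 3
l = -3 (l = 0 - 1*3 = 0 - 3 = -3)
I(c, H) = (17 + c)/(5 + H) (I(c, H) = (c + 17)/(H + 5) = (17 + c)/(5 + H))
(-497 - 462)/(I(3, -15) + 485) = (-497 - 462)/((17 + 3)/(5 - 15) + 485) = -959/(20/(-10) + 485) = -959/(-⅒*20 + 485) = -959/(-2 + 485) = -959/483 = -959*1/483 = -137/69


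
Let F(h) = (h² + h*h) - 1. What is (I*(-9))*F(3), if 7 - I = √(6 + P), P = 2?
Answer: -1071 + 306*√2 ≈ -638.25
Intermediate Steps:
F(h) = -1 + 2*h² (F(h) = (h² + h²) - 1 = 2*h² - 1 = -1 + 2*h²)
I = 7 - 2*√2 (I = 7 - √(6 + 2) = 7 - √8 = 7 - 2*√2 ≈ 4.1716)
(I*(-9))*F(3) = ((7 - 2*√2)*(-9))*(-1 + 2*3²) = (-63 + 18*√2)*(-1 + 2*9) = (-63 + 18*√2)*(-1 + 18) = (-63 + 18*√2)*17 = -1071 + 306*√2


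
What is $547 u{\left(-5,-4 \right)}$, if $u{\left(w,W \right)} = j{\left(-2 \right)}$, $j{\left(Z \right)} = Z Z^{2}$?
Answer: $-4376$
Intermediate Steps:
$j{\left(Z \right)} = Z^{3}$
$u{\left(w,W \right)} = -8$ ($u{\left(w,W \right)} = \left(-2\right)^{3} = -8$)
$547 u{\left(-5,-4 \right)} = 547 \left(-8\right) = -4376$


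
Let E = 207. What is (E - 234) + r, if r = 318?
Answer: 291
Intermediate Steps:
(E - 234) + r = (207 - 234) + 318 = -27 + 318 = 291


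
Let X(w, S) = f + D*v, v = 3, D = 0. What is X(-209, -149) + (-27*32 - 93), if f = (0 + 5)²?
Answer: -932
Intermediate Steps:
f = 25 (f = 5² = 25)
X(w, S) = 25 (X(w, S) = 25 + 0*3 = 25 + 0 = 25)
X(-209, -149) + (-27*32 - 93) = 25 + (-27*32 - 93) = 25 + (-864 - 93) = 25 - 957 = -932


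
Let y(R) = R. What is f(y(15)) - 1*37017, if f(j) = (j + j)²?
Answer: -36117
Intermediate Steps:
f(j) = 4*j² (f(j) = (2*j)² = 4*j²)
f(y(15)) - 1*37017 = 4*15² - 1*37017 = 4*225 - 37017 = 900 - 37017 = -36117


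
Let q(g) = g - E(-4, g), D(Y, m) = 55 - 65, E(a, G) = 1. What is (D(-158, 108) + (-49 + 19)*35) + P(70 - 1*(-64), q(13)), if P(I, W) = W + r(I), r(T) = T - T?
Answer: -1048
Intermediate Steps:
D(Y, m) = -10
r(T) = 0
q(g) = -1 + g (q(g) = g - 1*1 = g - 1 = -1 + g)
P(I, W) = W (P(I, W) = W + 0 = W)
(D(-158, 108) + (-49 + 19)*35) + P(70 - 1*(-64), q(13)) = (-10 + (-49 + 19)*35) + (-1 + 13) = (-10 - 30*35) + 12 = (-10 - 1050) + 12 = -1060 + 12 = -1048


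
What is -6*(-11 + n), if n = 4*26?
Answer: -558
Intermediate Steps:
n = 104
-6*(-11 + n) = -6*(-11 + 104) = -6*93 = -558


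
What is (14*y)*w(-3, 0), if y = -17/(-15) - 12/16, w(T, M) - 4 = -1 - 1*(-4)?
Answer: 1127/30 ≈ 37.567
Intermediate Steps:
w(T, M) = 7 (w(T, M) = 4 + (-1 - 1*(-4)) = 4 + (-1 + 4) = 4 + 3 = 7)
y = 23/60 (y = -17*(-1/15) - 12*1/16 = 17/15 - ¾ = 23/60 ≈ 0.38333)
(14*y)*w(-3, 0) = (14*(23/60))*7 = (161/30)*7 = 1127/30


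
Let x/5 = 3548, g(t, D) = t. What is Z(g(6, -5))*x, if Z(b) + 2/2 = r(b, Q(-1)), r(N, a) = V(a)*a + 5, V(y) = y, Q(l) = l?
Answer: 88700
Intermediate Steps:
x = 17740 (x = 5*3548 = 17740)
r(N, a) = 5 + a² (r(N, a) = a*a + 5 = a² + 5 = 5 + a²)
Z(b) = 5 (Z(b) = -1 + (5 + (-1)²) = -1 + (5 + 1) = -1 + 6 = 5)
Z(g(6, -5))*x = 5*17740 = 88700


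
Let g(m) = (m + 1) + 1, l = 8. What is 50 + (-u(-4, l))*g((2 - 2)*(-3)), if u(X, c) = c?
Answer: 34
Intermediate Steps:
g(m) = 2 + m (g(m) = (1 + m) + 1 = 2 + m)
50 + (-u(-4, l))*g((2 - 2)*(-3)) = 50 + (-1*8)*(2 + (2 - 2)*(-3)) = 50 - 8*(2 + 0*(-3)) = 50 - 8*(2 + 0) = 50 - 8*2 = 50 - 16 = 34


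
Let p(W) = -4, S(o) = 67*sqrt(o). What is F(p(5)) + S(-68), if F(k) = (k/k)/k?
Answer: -1/4 + 134*I*sqrt(17) ≈ -0.25 + 552.5*I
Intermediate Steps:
F(k) = 1/k
F(p(5)) + S(-68) = 1/(-4) + 67*sqrt(-68) = -1/4 + 67*(2*I*sqrt(17)) = -1/4 + 134*I*sqrt(17)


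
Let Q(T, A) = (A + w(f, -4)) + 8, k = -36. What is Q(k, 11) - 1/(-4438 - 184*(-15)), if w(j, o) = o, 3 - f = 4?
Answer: 25171/1678 ≈ 15.001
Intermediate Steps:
f = -1 (f = 3 - 1*4 = 3 - 4 = -1)
Q(T, A) = 4 + A (Q(T, A) = (A - 4) + 8 = (-4 + A) + 8 = 4 + A)
Q(k, 11) - 1/(-4438 - 184*(-15)) = (4 + 11) - 1/(-4438 - 184*(-15)) = 15 - 1/(-4438 + 2760) = 15 - 1/(-1678) = 15 - 1*(-1/1678) = 15 + 1/1678 = 25171/1678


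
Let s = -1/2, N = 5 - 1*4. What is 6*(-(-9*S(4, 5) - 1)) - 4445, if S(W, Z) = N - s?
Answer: -4358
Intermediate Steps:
N = 1 (N = 5 - 4 = 1)
s = -½ (s = -1*½ = -½ ≈ -0.50000)
S(W, Z) = 3/2 (S(W, Z) = 1 - 1*(-½) = 1 + ½ = 3/2)
6*(-(-9*S(4, 5) - 1)) - 4445 = 6*(-(-9*3/2 - 1)) - 4445 = 6*(-(-27/2 - 1)) - 4445 = 6*(-1*(-29/2)) - 4445 = 6*(29/2) - 4445 = 87 - 4445 = -4358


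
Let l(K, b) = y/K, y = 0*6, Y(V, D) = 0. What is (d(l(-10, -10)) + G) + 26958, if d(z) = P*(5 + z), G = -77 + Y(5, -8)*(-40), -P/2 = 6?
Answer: 26821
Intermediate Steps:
P = -12 (P = -2*6 = -12)
G = -77 (G = -77 + 0*(-40) = -77 + 0 = -77)
y = 0
l(K, b) = 0 (l(K, b) = 0/K = 0)
d(z) = -60 - 12*z (d(z) = -12*(5 + z) = -60 - 12*z)
(d(l(-10, -10)) + G) + 26958 = ((-60 - 12*0) - 77) + 26958 = ((-60 + 0) - 77) + 26958 = (-60 - 77) + 26958 = -137 + 26958 = 26821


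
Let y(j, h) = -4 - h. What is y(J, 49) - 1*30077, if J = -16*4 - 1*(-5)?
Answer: -30130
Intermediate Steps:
J = -59 (J = -64 + 5 = -59)
y(J, 49) - 1*30077 = (-4 - 1*49) - 1*30077 = (-4 - 49) - 30077 = -53 - 30077 = -30130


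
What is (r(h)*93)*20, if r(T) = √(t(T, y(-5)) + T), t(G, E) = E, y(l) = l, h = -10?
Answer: 1860*I*√15 ≈ 7203.8*I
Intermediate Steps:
r(T) = √(-5 + T)
(r(h)*93)*20 = (√(-5 - 10)*93)*20 = (√(-15)*93)*20 = ((I*√15)*93)*20 = (93*I*√15)*20 = 1860*I*√15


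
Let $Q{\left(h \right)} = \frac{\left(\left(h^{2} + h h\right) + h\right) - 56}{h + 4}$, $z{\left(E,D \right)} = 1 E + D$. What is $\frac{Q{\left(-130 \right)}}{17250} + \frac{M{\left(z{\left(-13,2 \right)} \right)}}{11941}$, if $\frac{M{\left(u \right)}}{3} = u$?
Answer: $- \frac{33793591}{1853840250} \approx -0.018229$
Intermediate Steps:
$z{\left(E,D \right)} = D + E$ ($z{\left(E,D \right)} = E + D = D + E$)
$M{\left(u \right)} = 3 u$
$Q{\left(h \right)} = \frac{-56 + h + 2 h^{2}}{4 + h}$ ($Q{\left(h \right)} = \frac{\left(\left(h^{2} + h^{2}\right) + h\right) - 56}{4 + h} = \frac{\left(2 h^{2} + h\right) - 56}{4 + h} = \frac{\left(h + 2 h^{2}\right) - 56}{4 + h} = \frac{-56 + h + 2 h^{2}}{4 + h}$)
$\frac{Q{\left(-130 \right)}}{17250} + \frac{M{\left(z{\left(-13,2 \right)} \right)}}{11941} = \frac{\frac{1}{4 - 130} \left(-56 - 130 + 2 \left(-130\right)^{2}\right)}{17250} + \frac{3 \left(2 - 13\right)}{11941} = \frac{-56 - 130 + 2 \cdot 16900}{-126} \cdot \frac{1}{17250} + 3 \left(-11\right) \frac{1}{11941} = - \frac{-56 - 130 + 33800}{126} \cdot \frac{1}{17250} - \frac{33}{11941} = \left(- \frac{1}{126}\right) 33614 \cdot \frac{1}{17250} - \frac{33}{11941} = \left(- \frac{2401}{9}\right) \frac{1}{17250} - \frac{33}{11941} = - \frac{2401}{155250} - \frac{33}{11941} = - \frac{33793591}{1853840250}$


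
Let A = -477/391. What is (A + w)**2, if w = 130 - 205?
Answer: 888159204/152881 ≈ 5809.5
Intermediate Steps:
w = -75
A = -477/391 (A = -477*1/391 = -477/391 ≈ -1.2199)
(A + w)**2 = (-477/391 - 75)**2 = (-29802/391)**2 = 888159204/152881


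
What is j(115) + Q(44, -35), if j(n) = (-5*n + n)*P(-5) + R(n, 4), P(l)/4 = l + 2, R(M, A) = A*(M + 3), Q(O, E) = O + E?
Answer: 6001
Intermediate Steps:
Q(O, E) = E + O
R(M, A) = A*(3 + M)
P(l) = 8 + 4*l (P(l) = 4*(l + 2) = 4*(2 + l) = 8 + 4*l)
j(n) = 12 + 52*n (j(n) = (-5*n + n)*(8 + 4*(-5)) + 4*(3 + n) = (-4*n)*(8 - 20) + (12 + 4*n) = -4*n*(-12) + (12 + 4*n) = 48*n + (12 + 4*n) = 12 + 52*n)
j(115) + Q(44, -35) = (12 + 52*115) + (-35 + 44) = (12 + 5980) + 9 = 5992 + 9 = 6001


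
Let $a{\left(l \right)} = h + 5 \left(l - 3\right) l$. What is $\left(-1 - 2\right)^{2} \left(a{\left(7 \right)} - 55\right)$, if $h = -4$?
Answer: $729$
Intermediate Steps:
$a{\left(l \right)} = -4 + l \left(-15 + 5 l\right)$ ($a{\left(l \right)} = -4 + 5 \left(l - 3\right) l = -4 + 5 \left(-3 + l\right) l = -4 + \left(-15 + 5 l\right) l = -4 + l \left(-15 + 5 l\right)$)
$\left(-1 - 2\right)^{2} \left(a{\left(7 \right)} - 55\right) = \left(-1 - 2\right)^{2} \left(\left(-4 - 105 + 5 \cdot 7^{2}\right) - 55\right) = \left(-3\right)^{2} \left(\left(-4 - 105 + 5 \cdot 49\right) - 55\right) = 9 \left(\left(-4 - 105 + 245\right) - 55\right) = 9 \left(136 - 55\right) = 9 \cdot 81 = 729$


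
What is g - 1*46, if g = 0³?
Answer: -46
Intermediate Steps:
g = 0
g - 1*46 = 0 - 1*46 = 0 - 46 = -46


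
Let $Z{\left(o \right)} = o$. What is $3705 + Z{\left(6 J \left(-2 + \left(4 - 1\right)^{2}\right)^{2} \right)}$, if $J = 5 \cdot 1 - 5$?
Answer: $3705$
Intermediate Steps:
$J = 0$ ($J = 5 - 5 = 0$)
$3705 + Z{\left(6 J \left(-2 + \left(4 - 1\right)^{2}\right)^{2} \right)} = 3705 + 6 \cdot 0 \left(-2 + \left(4 - 1\right)^{2}\right)^{2} = 3705 + 0 \left(-2 + 3^{2}\right)^{2} = 3705 + 0 \left(-2 + 9\right)^{2} = 3705 + 0 \cdot 7^{2} = 3705 + 0 \cdot 49 = 3705 + 0 = 3705$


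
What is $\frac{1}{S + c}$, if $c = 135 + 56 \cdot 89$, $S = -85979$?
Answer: $- \frac{1}{80860} \approx -1.2367 \cdot 10^{-5}$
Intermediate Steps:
$c = 5119$ ($c = 135 + 4984 = 5119$)
$\frac{1}{S + c} = \frac{1}{-85979 + 5119} = \frac{1}{-80860} = - \frac{1}{80860}$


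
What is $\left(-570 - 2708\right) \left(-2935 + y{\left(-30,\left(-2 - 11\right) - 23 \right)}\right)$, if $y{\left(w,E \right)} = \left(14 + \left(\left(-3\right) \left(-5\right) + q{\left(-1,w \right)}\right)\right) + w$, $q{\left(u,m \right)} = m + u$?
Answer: $9725826$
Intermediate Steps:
$y{\left(w,E \right)} = 28 + 2 w$ ($y{\left(w,E \right)} = \left(14 + \left(\left(-3\right) \left(-5\right) + \left(w - 1\right)\right)\right) + w = \left(14 + \left(15 + \left(-1 + w\right)\right)\right) + w = \left(14 + \left(14 + w\right)\right) + w = \left(28 + w\right) + w = 28 + 2 w$)
$\left(-570 - 2708\right) \left(-2935 + y{\left(-30,\left(-2 - 11\right) - 23 \right)}\right) = \left(-570 - 2708\right) \left(-2935 + \left(28 + 2 \left(-30\right)\right)\right) = - 3278 \left(-2935 + \left(28 - 60\right)\right) = - 3278 \left(-2935 - 32\right) = \left(-3278\right) \left(-2967\right) = 9725826$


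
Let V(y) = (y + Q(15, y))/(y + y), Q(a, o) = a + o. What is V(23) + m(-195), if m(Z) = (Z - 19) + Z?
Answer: -18753/46 ≈ -407.67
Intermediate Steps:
V(y) = (15 + 2*y)/(2*y) (V(y) = (y + (15 + y))/(y + y) = (15 + 2*y)/((2*y)) = (15 + 2*y)*(1/(2*y)) = (15 + 2*y)/(2*y))
m(Z) = -19 + 2*Z (m(Z) = (-19 + Z) + Z = -19 + 2*Z)
V(23) + m(-195) = (15/2 + 23)/23 + (-19 + 2*(-195)) = (1/23)*(61/2) + (-19 - 390) = 61/46 - 409 = -18753/46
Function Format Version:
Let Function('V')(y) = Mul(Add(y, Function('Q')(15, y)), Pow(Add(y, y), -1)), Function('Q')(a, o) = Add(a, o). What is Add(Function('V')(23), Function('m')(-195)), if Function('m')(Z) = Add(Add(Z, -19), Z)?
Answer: Rational(-18753, 46) ≈ -407.67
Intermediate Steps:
Function('V')(y) = Mul(Rational(1, 2), Pow(y, -1), Add(15, Mul(2, y))) (Function('V')(y) = Mul(Add(y, Add(15, y)), Pow(Add(y, y), -1)) = Mul(Add(15, Mul(2, y)), Pow(Mul(2, y), -1)) = Mul(Add(15, Mul(2, y)), Mul(Rational(1, 2), Pow(y, -1))) = Mul(Rational(1, 2), Pow(y, -1), Add(15, Mul(2, y))))
Function('m')(Z) = Add(-19, Mul(2, Z)) (Function('m')(Z) = Add(Add(-19, Z), Z) = Add(-19, Mul(2, Z)))
Add(Function('V')(23), Function('m')(-195)) = Add(Mul(Pow(23, -1), Add(Rational(15, 2), 23)), Add(-19, Mul(2, -195))) = Add(Mul(Rational(1, 23), Rational(61, 2)), Add(-19, -390)) = Add(Rational(61, 46), -409) = Rational(-18753, 46)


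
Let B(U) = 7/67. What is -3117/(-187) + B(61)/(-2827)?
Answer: 53671504/3219953 ≈ 16.668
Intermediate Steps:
B(U) = 7/67 (B(U) = 7*(1/67) = 7/67)
-3117/(-187) + B(61)/(-2827) = -3117/(-187) + (7/67)/(-2827) = -3117*(-1/187) + (7/67)*(-1/2827) = 3117/187 - 7/189409 = 53671504/3219953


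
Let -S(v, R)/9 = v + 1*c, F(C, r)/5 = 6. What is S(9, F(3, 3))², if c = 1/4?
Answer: 110889/16 ≈ 6930.6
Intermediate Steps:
c = ¼ ≈ 0.25000
F(C, r) = 30 (F(C, r) = 5*6 = 30)
S(v, R) = -9/4 - 9*v (S(v, R) = -9*(v + 1*(¼)) = -9*(v + ¼) = -9*(¼ + v) = -9/4 - 9*v)
S(9, F(3, 3))² = (-9/4 - 9*9)² = (-9/4 - 81)² = (-333/4)² = 110889/16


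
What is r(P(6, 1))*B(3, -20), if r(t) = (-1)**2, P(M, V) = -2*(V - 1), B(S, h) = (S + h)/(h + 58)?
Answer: -17/38 ≈ -0.44737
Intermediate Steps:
B(S, h) = (S + h)/(58 + h)
P(M, V) = 2 - 2*V (P(M, V) = -2*(-1 + V) = 2 - 2*V)
r(t) = 1
r(P(6, 1))*B(3, -20) = 1*((3 - 20)/(58 - 20)) = 1*(-17/38) = -17/38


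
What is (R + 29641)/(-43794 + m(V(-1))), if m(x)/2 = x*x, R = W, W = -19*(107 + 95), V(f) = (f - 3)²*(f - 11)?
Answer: 2867/3326 ≈ 0.86200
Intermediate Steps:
V(f) = (-3 + f)²*(-11 + f)
W = -3838 (W = -19*202 = -3838)
R = -3838
m(x) = 2*x² (m(x) = 2*(x*x) = 2*x²)
(R + 29641)/(-43794 + m(V(-1))) = (-3838 + 29641)/(-43794 + 2*((-3 - 1)²*(-11 - 1))²) = 25803/(-43794 + 2*((-4)²*(-12))²) = 25803/(-43794 + 2*(16*(-12))²) = 25803/(-43794 + 2*(-192)²) = 25803/(-43794 + 2*36864) = 25803/(-43794 + 73728) = 25803/29934 = 25803*(1/29934) = 2867/3326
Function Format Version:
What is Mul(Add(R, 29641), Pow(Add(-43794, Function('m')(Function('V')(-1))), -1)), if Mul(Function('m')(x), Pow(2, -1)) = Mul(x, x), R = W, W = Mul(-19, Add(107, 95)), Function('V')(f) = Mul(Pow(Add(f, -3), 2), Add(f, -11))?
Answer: Rational(2867, 3326) ≈ 0.86200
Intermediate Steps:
Function('V')(f) = Mul(Pow(Add(-3, f), 2), Add(-11, f))
W = -3838 (W = Mul(-19, 202) = -3838)
R = -3838
Function('m')(x) = Mul(2, Pow(x, 2)) (Function('m')(x) = Mul(2, Mul(x, x)) = Mul(2, Pow(x, 2)))
Mul(Add(R, 29641), Pow(Add(-43794, Function('m')(Function('V')(-1))), -1)) = Mul(Add(-3838, 29641), Pow(Add(-43794, Mul(2, Pow(Mul(Pow(Add(-3, -1), 2), Add(-11, -1)), 2))), -1)) = Mul(25803, Pow(Add(-43794, Mul(2, Pow(Mul(Pow(-4, 2), -12), 2))), -1)) = Mul(25803, Pow(Add(-43794, Mul(2, Pow(Mul(16, -12), 2))), -1)) = Mul(25803, Pow(Add(-43794, Mul(2, Pow(-192, 2))), -1)) = Mul(25803, Pow(Add(-43794, Mul(2, 36864)), -1)) = Mul(25803, Pow(Add(-43794, 73728), -1)) = Mul(25803, Pow(29934, -1)) = Mul(25803, Rational(1, 29934)) = Rational(2867, 3326)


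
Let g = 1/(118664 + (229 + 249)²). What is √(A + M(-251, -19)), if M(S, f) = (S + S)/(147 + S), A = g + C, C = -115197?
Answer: I*√65168317724319602/752154 ≈ 339.4*I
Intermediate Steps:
g = 1/347148 (g = 1/(118664 + 478²) = 1/(118664 + 228484) = 1/347148 ≈ 2.8806e-6)
A = -39990408155/347148 (A = 1/347148 - 115197 = -39990408155/347148 ≈ -1.1520e+5)
M(S, f) = 2*S/(147 + S) (M(S, f) = (2*S)/(147 + S) = 2*S/(147 + S))
√(A + M(-251, -19)) = √(-39990408155/347148 + 2*(-251)/(147 - 251)) = √(-39990408155/347148 + 2*(-251)/(-104)) = √(-39990408155/347148 + 2*(-251)*(-1/104)) = √(-39990408155/347148 + 251/52) = √(-259926761239/2256462) = I*√65168317724319602/752154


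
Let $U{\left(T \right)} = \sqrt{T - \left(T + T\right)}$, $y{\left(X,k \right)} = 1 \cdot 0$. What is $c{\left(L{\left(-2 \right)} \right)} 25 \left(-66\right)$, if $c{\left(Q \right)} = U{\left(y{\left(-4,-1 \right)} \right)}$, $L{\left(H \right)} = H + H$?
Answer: $0$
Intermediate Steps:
$y{\left(X,k \right)} = 0$
$U{\left(T \right)} = \sqrt{- T}$ ($U{\left(T \right)} = \sqrt{T - 2 T} = \sqrt{- T}$)
$L{\left(H \right)} = 2 H$
$c{\left(Q \right)} = 0$ ($c{\left(Q \right)} = \sqrt{\left(-1\right) 0} = \sqrt{0} = 0$)
$c{\left(L{\left(-2 \right)} \right)} 25 \left(-66\right) = 0 \cdot 25 \left(-66\right) = 0 \left(-66\right) = 0$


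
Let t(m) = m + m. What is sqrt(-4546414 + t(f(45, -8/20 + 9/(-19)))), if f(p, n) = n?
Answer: 18*I*sqrt(126640130)/95 ≈ 2132.2*I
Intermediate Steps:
t(m) = 2*m
sqrt(-4546414 + t(f(45, -8/20 + 9/(-19)))) = sqrt(-4546414 + 2*(-8/20 + 9/(-19))) = sqrt(-4546414 + 2*(-8*1/20 + 9*(-1/19))) = sqrt(-4546414 + 2*(-2/5 - 9/19)) = sqrt(-4546414 + 2*(-83/95)) = sqrt(-4546414 - 166/95) = sqrt(-431909496/95) = 18*I*sqrt(126640130)/95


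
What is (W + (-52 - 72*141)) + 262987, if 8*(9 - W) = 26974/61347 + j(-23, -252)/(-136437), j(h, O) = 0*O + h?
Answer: 5642316643536695/22320001704 ≈ 2.5279e+5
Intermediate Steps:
j(h, O) = h (j(h, O) = 0 + h = h)
W = 199652794463/22320001704 (W = 9 - (26974/61347 - 23/(-136437))/8 = 9 - (26974*(1/61347) - 23*(-1/136437))/8 = 9 - (26974/61347 + 23/136437)/8 = 9 - ⅛*1227220873/2790000213 = 9 - 1227220873/22320001704 = 199652794463/22320001704 ≈ 8.9450)
(W + (-52 - 72*141)) + 262987 = (199652794463/22320001704 + (-52 - 72*141)) + 262987 = (199652794463/22320001704 + (-52 - 10152)) + 262987 = (199652794463/22320001704 - 10204) + 262987 = -227553644593153/22320001704 + 262987 = 5642316643536695/22320001704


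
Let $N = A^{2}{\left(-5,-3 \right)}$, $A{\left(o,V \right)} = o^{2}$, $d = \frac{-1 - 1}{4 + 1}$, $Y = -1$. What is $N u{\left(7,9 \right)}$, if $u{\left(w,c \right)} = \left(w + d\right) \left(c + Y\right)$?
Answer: $33000$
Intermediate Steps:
$d = - \frac{2}{5} \approx -0.4$
$u{\left(w,c \right)} = \left(-1 + c\right) \left(- \frac{2}{5} + w\right)$ ($u{\left(w,c \right)} = \left(w - \frac{2}{5}\right) \left(c - 1\right) = \left(- \frac{2}{5} + w\right) \left(-1 + c\right) = \left(-1 + c\right) \left(- \frac{2}{5} + w\right)$)
$N = 625$ ($N = \left(\left(-5\right)^{2}\right)^{2} = 25^{2} = 625$)
$N u{\left(7,9 \right)} = 625 \left(\frac{2}{5} - 7 - \frac{18}{5} + 9 \cdot 7\right) = 625 \left(\frac{2}{5} - 7 - \frac{18}{5} + 63\right) = 625 \cdot \frac{264}{5} = 33000$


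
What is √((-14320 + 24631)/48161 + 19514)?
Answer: √45262866794465/48161 ≈ 139.69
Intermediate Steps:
√((-14320 + 24631)/48161 + 19514) = √(10311*(1/48161) + 19514) = √(10311/48161 + 19514) = √(939824065/48161) = √45262866794465/48161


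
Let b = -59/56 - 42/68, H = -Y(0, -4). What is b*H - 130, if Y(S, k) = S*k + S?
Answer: -130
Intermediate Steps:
Y(S, k) = S + S*k
H = 0 (H = -0*(1 - 4) = -0*(-3) = -1*0 = 0)
b = -1591/952 (b = -59*1/56 - 42*1/68 = -59/56 - 21/34 = -1591/952 ≈ -1.6712)
b*H - 130 = -1591/952*0 - 130 = 0 - 130 = -130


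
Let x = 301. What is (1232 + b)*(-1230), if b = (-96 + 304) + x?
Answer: -2141430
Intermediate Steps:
b = 509 (b = (-96 + 304) + 301 = 208 + 301 = 509)
(1232 + b)*(-1230) = (1232 + 509)*(-1230) = 1741*(-1230) = -2141430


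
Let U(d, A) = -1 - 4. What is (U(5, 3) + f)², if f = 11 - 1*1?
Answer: 25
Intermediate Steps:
U(d, A) = -5
f = 10 (f = 11 - 1 = 10)
(U(5, 3) + f)² = (-5 + 10)² = 5² = 25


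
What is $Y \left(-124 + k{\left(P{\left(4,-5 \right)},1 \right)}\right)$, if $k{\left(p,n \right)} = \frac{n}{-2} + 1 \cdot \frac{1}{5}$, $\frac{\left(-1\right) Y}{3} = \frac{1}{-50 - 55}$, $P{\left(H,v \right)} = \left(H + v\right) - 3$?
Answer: $- \frac{1243}{350} \approx -3.5514$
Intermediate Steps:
$P{\left(H,v \right)} = -3 + H + v$
$Y = \frac{1}{35}$ ($Y = - \frac{3}{-50 - 55} = - \frac{3}{-105} = \left(-3\right) \left(- \frac{1}{105}\right) = \frac{1}{35} \approx 0.028571$)
$k{\left(p,n \right)} = \frac{1}{5} - \frac{n}{2}$ ($k{\left(p,n \right)} = n \left(- \frac{1}{2}\right) + 1 \cdot \frac{1}{5} = - \frac{n}{2} + \frac{1}{5} = \frac{1}{5} - \frac{n}{2}$)
$Y \left(-124 + k{\left(P{\left(4,-5 \right)},1 \right)}\right) = \frac{-124 + \left(\frac{1}{5} - \frac{1}{2}\right)}{35} = \frac{-124 - \frac{3}{10}}{35} = \frac{1}{35} \left(- \frac{1243}{10}\right) = - \frac{1243}{350}$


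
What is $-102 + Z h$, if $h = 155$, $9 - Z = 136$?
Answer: $-19787$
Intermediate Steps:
$Z = -127$ ($Z = 9 - 136 = -127$)
$-102 + Z h = -102 - 19685 = -19787$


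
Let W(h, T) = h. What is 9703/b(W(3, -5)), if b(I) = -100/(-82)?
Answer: 397823/50 ≈ 7956.5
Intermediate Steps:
b(I) = 50/41 (b(I) = -100*(-1/82) = 50/41)
9703/b(W(3, -5)) = 9703/(50/41) = 9703*(41/50) = 397823/50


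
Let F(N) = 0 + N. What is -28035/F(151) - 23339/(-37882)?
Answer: -1058497681/5720182 ≈ -185.05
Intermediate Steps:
F(N) = N
-28035/F(151) - 23339/(-37882) = -28035/151 - 23339/(-37882) = -28035*1/151 - 23339*(-1/37882) = -28035/151 + 23339/37882 = -1058497681/5720182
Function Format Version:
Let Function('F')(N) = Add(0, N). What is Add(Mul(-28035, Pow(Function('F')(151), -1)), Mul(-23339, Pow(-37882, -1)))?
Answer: Rational(-1058497681, 5720182) ≈ -185.05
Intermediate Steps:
Function('F')(N) = N
Add(Mul(-28035, Pow(Function('F')(151), -1)), Mul(-23339, Pow(-37882, -1))) = Add(Mul(-28035, Pow(151, -1)), Mul(-23339, Pow(-37882, -1))) = Add(Mul(-28035, Rational(1, 151)), Mul(-23339, Rational(-1, 37882))) = Add(Rational(-28035, 151), Rational(23339, 37882)) = Rational(-1058497681, 5720182)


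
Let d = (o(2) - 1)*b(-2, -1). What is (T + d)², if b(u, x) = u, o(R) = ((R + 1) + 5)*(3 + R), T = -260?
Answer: 114244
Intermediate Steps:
o(R) = (3 + R)*(6 + R) (o(R) = ((1 + R) + 5)*(3 + R) = (6 + R)*(3 + R) = (3 + R)*(6 + R))
d = -78 (d = ((18 + 2² + 9*2) - 1)*(-2) = ((18 + 4 + 18) - 1)*(-2) = (40 - 1)*(-2) = 39*(-2) = -78)
(T + d)² = (-260 - 78)² = (-338)² = 114244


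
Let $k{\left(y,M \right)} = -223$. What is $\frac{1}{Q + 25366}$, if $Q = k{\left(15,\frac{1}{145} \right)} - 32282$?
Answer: $- \frac{1}{7139} \approx -0.00014008$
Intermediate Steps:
$Q = -32505$ ($Q = -223 - 32282 = -32505$)
$\frac{1}{Q + 25366} = \frac{1}{-32505 + 25366} = \frac{1}{-7139} = - \frac{1}{7139}$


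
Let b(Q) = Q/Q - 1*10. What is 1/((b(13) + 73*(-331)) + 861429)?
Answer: 1/837257 ≈ 1.1944e-6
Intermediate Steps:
b(Q) = -9 (b(Q) = 1 - 10 = -9)
1/((b(13) + 73*(-331)) + 861429) = 1/((-9 + 73*(-331)) + 861429) = 1/((-9 - 24163) + 861429) = 1/(-24172 + 861429) = 1/837257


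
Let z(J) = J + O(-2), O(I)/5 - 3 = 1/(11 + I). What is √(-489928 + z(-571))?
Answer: I*√4414351/3 ≈ 700.35*I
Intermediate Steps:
O(I) = 15 + 5/(11 + I)
z(J) = 140/9 + J (z(J) = J + 5*(34 + 3*(-2))/(11 - 2) = J + 5*(34 - 6)/9 = J + 5*(⅑)*28 = J + 140/9 = 140/9 + J)
√(-489928 + z(-571)) = √(-489928 + (140/9 - 571)) = √(-489928 - 4999/9) = √(-4414351/9) = I*√4414351/3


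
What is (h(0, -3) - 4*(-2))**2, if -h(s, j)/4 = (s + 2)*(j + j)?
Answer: 3136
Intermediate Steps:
h(s, j) = -8*j*(2 + s) (h(s, j) = -4*(s + 2)*(j + j) = -4*(2 + s)*2*j = -8*j*(2 + s))
(h(0, -3) - 4*(-2))**2 = (-8*(-3)*(2 + 0) - 4*(-2))**2 = (-8*(-3)*2 + 8)**2 = (48 + 8)**2 = 56**2 = 3136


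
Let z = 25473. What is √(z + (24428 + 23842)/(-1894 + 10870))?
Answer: √14255254222/748 ≈ 159.62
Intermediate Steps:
√(z + (24428 + 23842)/(-1894 + 10870)) = √(25473 + (24428 + 23842)/(-1894 + 10870)) = √(25473 + 48270/8976) = √(25473 + 48270*(1/8976)) = √(25473 + 8045/1496) = √(38115653/1496) = √14255254222/748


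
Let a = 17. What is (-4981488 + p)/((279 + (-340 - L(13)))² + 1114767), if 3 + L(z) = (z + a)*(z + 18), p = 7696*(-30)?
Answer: -5212368/2090911 ≈ -2.4929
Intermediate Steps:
p = -230880
L(z) = -3 + (17 + z)*(18 + z) (L(z) = -3 + (z + 17)*(z + 18) = -3 + (17 + z)*(18 + z))
(-4981488 + p)/((279 + (-340 - L(13)))² + 1114767) = (-4981488 - 230880)/((279 + (-340 - (303 + 13² + 35*13)))² + 1114767) = -5212368/((279 + (-340 - (303 + 169 + 455)))² + 1114767) = -5212368/((279 + (-340 - 1*927))² + 1114767) = -5212368/((279 + (-340 - 927))² + 1114767) = -5212368/((279 - 1267)² + 1114767) = -5212368/((-988)² + 1114767) = -5212368/(976144 + 1114767) = -5212368/2090911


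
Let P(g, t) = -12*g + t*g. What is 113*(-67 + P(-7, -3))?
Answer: 4294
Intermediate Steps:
P(g, t) = -12*g + g*t
113*(-67 + P(-7, -3)) = 113*(-67 - 7*(-12 - 3)) = 113*(-67 - 7*(-15)) = 113*(-67 + 105) = 113*38 = 4294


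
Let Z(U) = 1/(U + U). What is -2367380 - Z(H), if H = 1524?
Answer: -7215774241/3048 ≈ -2.3674e+6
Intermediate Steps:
Z(U) = 1/(2*U)
-2367380 - Z(H) = -2367380 - 1/(2*1524) = -2367380 - 1*1/3048 = -2367380 - 1/3048 = -7215774241/3048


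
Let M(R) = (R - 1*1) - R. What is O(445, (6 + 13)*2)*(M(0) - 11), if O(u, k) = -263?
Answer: 3156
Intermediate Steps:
M(R) = -1 (M(R) = (R - 1) - R = (-1 + R) - R = -1)
O(445, (6 + 13)*2)*(M(0) - 11) = -263*(-1 - 11) = -263*(-12) = 3156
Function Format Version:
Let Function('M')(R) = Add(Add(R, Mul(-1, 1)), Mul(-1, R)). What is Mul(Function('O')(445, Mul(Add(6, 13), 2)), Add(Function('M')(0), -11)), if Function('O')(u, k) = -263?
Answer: 3156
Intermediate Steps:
Function('M')(R) = -1 (Function('M')(R) = Add(Add(R, -1), Mul(-1, R)) = Add(Add(-1, R), Mul(-1, R)) = -1)
Mul(Function('O')(445, Mul(Add(6, 13), 2)), Add(Function('M')(0), -11)) = Mul(-263, Add(-1, -11)) = Mul(-263, -12) = 3156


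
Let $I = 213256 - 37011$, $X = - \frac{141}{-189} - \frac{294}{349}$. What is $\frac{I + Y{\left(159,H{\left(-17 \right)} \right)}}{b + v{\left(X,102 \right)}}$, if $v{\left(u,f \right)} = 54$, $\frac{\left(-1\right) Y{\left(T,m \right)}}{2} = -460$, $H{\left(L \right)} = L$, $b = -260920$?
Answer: $- \frac{177165}{260866} \approx -0.67914$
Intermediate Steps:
$Y{\left(T,m \right)} = 920$ ($Y{\left(T,m \right)} = \left(-2\right) \left(-460\right) = 920$)
$X = - \frac{2119}{21987}$ ($X = \left(-141\right) \left(- \frac{1}{189}\right) - \frac{294}{349} = \frac{47}{63} - \frac{294}{349} = - \frac{2119}{21987} \approx -0.096375$)
$I = 176245$ ($I = 213256 - 37011 = 176245$)
$\frac{I + Y{\left(159,H{\left(-17 \right)} \right)}}{b + v{\left(X,102 \right)}} = \frac{176245 + 920}{-260920 + 54} = \frac{177165}{-260866} = 177165 \left(- \frac{1}{260866}\right) = - \frac{177165}{260866}$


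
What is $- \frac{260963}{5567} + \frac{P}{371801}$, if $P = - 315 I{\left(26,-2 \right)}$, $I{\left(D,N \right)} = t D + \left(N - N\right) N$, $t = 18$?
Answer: $- \frac{97846991503}{2069816167} \approx -47.273$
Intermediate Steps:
$I{\left(D,N \right)} = 18 D$ ($I{\left(D,N \right)} = 18 D + \left(N - N\right) N = 18 D + 0 N = 18 D + 0 = 18 D$)
$P = -147420$ ($P = - 315 \cdot 18 \cdot 26 = \left(-315\right) 468 = -147420$)
$- \frac{260963}{5567} + \frac{P}{371801} = - \frac{260963}{5567} - \frac{147420}{371801} = - \frac{97846991503}{2069816167}$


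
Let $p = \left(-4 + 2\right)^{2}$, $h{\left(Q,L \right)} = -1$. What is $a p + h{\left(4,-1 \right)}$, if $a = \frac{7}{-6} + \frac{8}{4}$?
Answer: $\frac{7}{3} \approx 2.3333$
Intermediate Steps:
$a = \frac{5}{6}$ ($a = 7 \left(- \frac{1}{6}\right) + 8 \cdot \frac{1}{4} = - \frac{7}{6} + 2 = \frac{5}{6} \approx 0.83333$)
$p = 4$ ($p = \left(-2\right)^{2} = 4$)
$a p + h{\left(4,-1 \right)} = \frac{5}{6} \cdot 4 - 1 = \frac{10}{3} - 1 = \frac{7}{3}$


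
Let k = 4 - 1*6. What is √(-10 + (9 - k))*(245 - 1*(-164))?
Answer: 409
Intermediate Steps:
k = -2 (k = 4 - 6 = -2)
√(-10 + (9 - k))*(245 - 1*(-164)) = √(-10 + (9 - 1*(-2)))*(245 - 1*(-164)) = √(-10 + (9 + 2))*(245 + 164) = √(-10 + 11)*409 = √1*409 = 1*409 = 409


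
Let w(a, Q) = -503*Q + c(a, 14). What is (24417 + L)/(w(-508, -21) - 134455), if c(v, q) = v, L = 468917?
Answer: -246667/62200 ≈ -3.9657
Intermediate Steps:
w(a, Q) = a - 503*Q (w(a, Q) = -503*Q + a = a - 503*Q)
(24417 + L)/(w(-508, -21) - 134455) = (24417 + 468917)/((-508 - 503*(-21)) - 134455) = 493334/((-508 + 10563) - 134455) = 493334/(10055 - 134455) = 493334/(-124400) = 493334*(-1/124400) = -246667/62200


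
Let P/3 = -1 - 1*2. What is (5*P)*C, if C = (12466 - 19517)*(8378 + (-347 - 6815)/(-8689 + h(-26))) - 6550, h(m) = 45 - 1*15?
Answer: 23023022846130/8659 ≈ 2.6589e+9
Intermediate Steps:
P = -9 (P = 3*(-1 - 1*2) = 3*(-1 - 2) = 3*(-3) = -9)
h(m) = 30 (h(m) = 45 - 15 = 30)
C = -511622729914/8659 (C = (12466 - 19517)*(8378 + (-347 - 6815)/(-8689 + 30)) - 6550 = -7051*(8378 - 7162/(-8659)) - 6550 = -7051*(8378 - 7162*(-1/8659)) - 6550 = -7051*(8378 + 7162/8659) - 6550 = -7051*72552264/8659 - 6550 = -511566013464/8659 - 6550 = -511622729914/8659 ≈ -5.9086e+7)
(5*P)*C = (5*(-9))*(-511622729914/8659) = -45*(-511622729914/8659) = 23023022846130/8659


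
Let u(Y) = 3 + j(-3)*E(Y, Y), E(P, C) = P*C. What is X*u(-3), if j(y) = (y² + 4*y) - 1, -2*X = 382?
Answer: 6303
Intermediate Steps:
X = -191 (X = -½*382 = -191)
j(y) = -1 + y² + 4*y
E(P, C) = C*P
u(Y) = 3 - 4*Y² (u(Y) = 3 + (-1 + (-3)² + 4*(-3))*(Y*Y) = 3 + (-1 + 9 - 12)*Y² = 3 - 4*Y²)
X*u(-3) = -191*(3 - 4*(-3)²) = -191*(3 - 4*9) = -191*(3 - 36) = -191*(-33) = 6303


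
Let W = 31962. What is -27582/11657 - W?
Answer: -372608616/11657 ≈ -31964.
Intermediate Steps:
-27582/11657 - W = -27582/11657 - 1*31962 = -27582*1/11657 - 31962 = -27582/11657 - 31962 = -372608616/11657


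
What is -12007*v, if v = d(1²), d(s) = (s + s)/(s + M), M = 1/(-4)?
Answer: -96056/3 ≈ -32019.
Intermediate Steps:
M = -¼ ≈ -0.25000
d(s) = 2*s/(-¼ + s) (d(s) = (s + s)/(s - ¼) = (2*s)/(-¼ + s) = 2*s/(-¼ + s))
v = 8/3 (v = 8*1²/(-1 + 4*1²) = 8*1/(-1 + 4*1) = 8*1/(-1 + 4) = 8*1/3 = 8*1*(⅓) = 8/3 ≈ 2.6667)
-12007*v = -12007*8/3 = -96056/3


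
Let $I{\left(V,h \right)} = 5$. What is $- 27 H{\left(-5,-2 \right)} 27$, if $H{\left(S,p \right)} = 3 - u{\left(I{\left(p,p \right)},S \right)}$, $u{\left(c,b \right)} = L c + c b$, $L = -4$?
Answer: $-34992$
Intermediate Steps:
$u{\left(c,b \right)} = - 4 c + b c$ ($u{\left(c,b \right)} = - 4 c + c b = - 4 c + b c$)
$H{\left(S,p \right)} = 23 - 5 S$ ($H{\left(S,p \right)} = 3 - 5 \left(-4 + S\right) = 3 - \left(-20 + 5 S\right) = 23 - 5 S$)
$- 27 H{\left(-5,-2 \right)} 27 = - 27 \left(23 - -25\right) 27 = - 27 \left(23 + 25\right) 27 = \left(-27\right) 48 \cdot 27 = \left(-1296\right) 27 = -34992$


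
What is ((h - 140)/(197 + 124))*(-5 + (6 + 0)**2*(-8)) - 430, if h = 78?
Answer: -119864/321 ≈ -373.41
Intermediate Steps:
((h - 140)/(197 + 124))*(-5 + (6 + 0)**2*(-8)) - 430 = ((78 - 140)/(197 + 124))*(-5 + (6 + 0)**2*(-8)) - 430 = (-62/321)*(-5 + 6**2*(-8)) - 430 = (-62*1/321)*(-5 + 36*(-8)) - 430 = -62*(-5 - 288)/321 - 430 = -62/321*(-293) - 430 = 18166/321 - 430 = -119864/321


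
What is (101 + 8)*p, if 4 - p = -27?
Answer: 3379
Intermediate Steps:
p = 31 (p = 4 - 1*(-27) = 4 + 27 = 31)
(101 + 8)*p = (101 + 8)*31 = 109*31 = 3379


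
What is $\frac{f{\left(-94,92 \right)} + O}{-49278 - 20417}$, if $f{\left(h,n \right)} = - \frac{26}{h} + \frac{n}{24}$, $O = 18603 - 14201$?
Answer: $- \frac{1242523}{19653990} \approx -0.06322$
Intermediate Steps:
$O = 4402$ ($O = 18603 - 14201 = 4402$)
$f{\left(h,n \right)} = - \frac{26}{h} + \frac{n}{24}$ ($f{\left(h,n \right)} = - \frac{26}{h} + n \frac{1}{24} = - \frac{26}{h} + \frac{n}{24}$)
$\frac{f{\left(-94,92 \right)} + O}{-49278 - 20417} = \frac{\left(- \frac{26}{-94} + \frac{1}{24} \cdot 92\right) + 4402}{-49278 - 20417} = \frac{\left(\left(-26\right) \left(- \frac{1}{94}\right) + \frac{23}{6}\right) + 4402}{-69695} = \left(\left(\frac{13}{47} + \frac{23}{6}\right) + 4402\right) \left(- \frac{1}{69695}\right) = \left(\frac{1159}{282} + 4402\right) \left(- \frac{1}{69695}\right) = \frac{1242523}{282} \left(- \frac{1}{69695}\right) = - \frac{1242523}{19653990}$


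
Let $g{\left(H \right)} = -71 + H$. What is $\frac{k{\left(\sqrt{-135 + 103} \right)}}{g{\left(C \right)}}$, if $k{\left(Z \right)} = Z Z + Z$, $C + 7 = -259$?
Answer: $\frac{32}{337} - \frac{4 i \sqrt{2}}{337} \approx 0.094955 - 0.016786 i$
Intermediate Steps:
$C = -266$ ($C = -7 - 259 = -266$)
$k{\left(Z \right)} = Z + Z^{2}$ ($k{\left(Z \right)} = Z^{2} + Z = Z + Z^{2}$)
$\frac{k{\left(\sqrt{-135 + 103} \right)}}{g{\left(C \right)}} = \frac{\sqrt{-135 + 103} \left(1 + \sqrt{-135 + 103}\right)}{-71 - 266} = \frac{\sqrt{-32} \left(1 + \sqrt{-32}\right)}{-337} = 4 i \sqrt{2} \left(1 + 4 i \sqrt{2}\right) \left(- \frac{1}{337}\right) = - \frac{4 i \sqrt{2} \left(1 + 4 i \sqrt{2}\right)}{337}$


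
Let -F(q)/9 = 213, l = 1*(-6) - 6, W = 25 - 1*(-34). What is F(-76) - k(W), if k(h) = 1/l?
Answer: -23003/12 ≈ -1916.9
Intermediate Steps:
W = 59 (W = 25 + 34 = 59)
l = -12 (l = -6 - 6 = -12)
F(q) = -1917 (F(q) = -9*213 = -1917)
k(h) = -1/12 (k(h) = 1/(-12) = -1/12)
F(-76) - k(W) = -1917 - 1*(-1/12) = -1917 + 1/12 = -23003/12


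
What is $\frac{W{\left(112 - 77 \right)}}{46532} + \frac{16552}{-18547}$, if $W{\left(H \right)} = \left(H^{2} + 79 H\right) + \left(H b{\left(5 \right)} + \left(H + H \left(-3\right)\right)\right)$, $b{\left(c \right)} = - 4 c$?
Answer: $- \frac{177619081}{215757251} \approx -0.82324$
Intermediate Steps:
$W{\left(H \right)} = H^{2} + 57 H$ ($W{\left(H \right)} = \left(H^{2} + 79 H\right) + \left(H \left(\left(-4\right) 5\right) + \left(H + H \left(-3\right)\right)\right) = \left(H^{2} + 79 H\right) + \left(H \left(-20\right) + \left(H - 3 H\right)\right) = \left(H^{2} + 79 H\right) - 22 H = H^{2} + 57 H$)
$\frac{W{\left(112 - 77 \right)}}{46532} + \frac{16552}{-18547} = \frac{\left(112 - 77\right) \left(57 + \left(112 - 77\right)\right)}{46532} + \frac{16552}{-18547} = 35 \left(57 + 35\right) \frac{1}{46532} + 16552 \left(- \frac{1}{18547}\right) = 35 \cdot 92 \cdot \frac{1}{46532} - \frac{16552}{18547} = 3220 \cdot \frac{1}{46532} - \frac{16552}{18547} = \frac{805}{11633} - \frac{16552}{18547} = - \frac{177619081}{215757251}$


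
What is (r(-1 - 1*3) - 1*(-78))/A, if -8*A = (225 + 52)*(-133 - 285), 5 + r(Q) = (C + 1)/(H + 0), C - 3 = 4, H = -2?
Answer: 276/57893 ≈ 0.0047674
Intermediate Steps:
C = 7 (C = 3 + 4 = 7)
r(Q) = -9 (r(Q) = -5 + (7 + 1)/(-2 + 0) = -5 + 8/(-2) = -5 + 8*(-½) = -5 - 4 = -9)
A = 57893/4 (A = -(225 + 52)*(-133 - 285)/8 = -277*(-418)/8 = -⅛*(-115786) = 57893/4 ≈ 14473.)
(r(-1 - 1*3) - 1*(-78))/A = (-9 - 1*(-78))/(57893/4) = (-9 + 78)*(4/57893) = 69*(4/57893) = 276/57893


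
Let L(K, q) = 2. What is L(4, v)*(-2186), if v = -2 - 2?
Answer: -4372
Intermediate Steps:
v = -4
L(4, v)*(-2186) = 2*(-2186) = -4372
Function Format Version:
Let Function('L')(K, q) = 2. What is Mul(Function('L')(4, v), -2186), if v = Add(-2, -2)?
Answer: -4372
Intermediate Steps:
v = -4
Mul(Function('L')(4, v), -2186) = Mul(2, -2186) = -4372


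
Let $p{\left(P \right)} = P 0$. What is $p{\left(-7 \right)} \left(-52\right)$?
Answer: $0$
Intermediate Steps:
$p{\left(P \right)} = 0$
$p{\left(-7 \right)} \left(-52\right) = 0 \left(-52\right) = 0$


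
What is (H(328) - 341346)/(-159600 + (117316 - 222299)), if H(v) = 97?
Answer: 341249/264583 ≈ 1.2898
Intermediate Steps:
(H(328) - 341346)/(-159600 + (117316 - 222299)) = (97 - 341346)/(-159600 + (117316 - 222299)) = -341249/(-159600 - 104983) = -341249/(-264583) = -341249*(-1/264583) = 341249/264583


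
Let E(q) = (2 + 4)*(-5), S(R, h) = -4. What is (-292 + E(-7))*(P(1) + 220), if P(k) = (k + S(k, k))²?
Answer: -73738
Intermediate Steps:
P(k) = (-4 + k)² (P(k) = (k - 4)² = (-4 + k)²)
E(q) = -30 (E(q) = 6*(-5) = -30)
(-292 + E(-7))*(P(1) + 220) = (-292 - 30)*((-4 + 1)² + 220) = -322*((-3)² + 220) = -322*(9 + 220) = -322*229 = -73738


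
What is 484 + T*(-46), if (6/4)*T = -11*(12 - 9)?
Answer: 1496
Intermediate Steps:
T = -22 (T = 2*(-11*(12 - 9))/3 = 2*(-11*3)/3 = (⅔)*(-33) = -22)
484 + T*(-46) = 484 - 22*(-46) = 484 + 1012 = 1496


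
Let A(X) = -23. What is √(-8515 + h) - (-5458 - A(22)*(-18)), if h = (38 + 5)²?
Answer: 5872 + I*√6666 ≈ 5872.0 + 81.646*I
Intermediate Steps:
h = 1849 (h = 43² = 1849)
√(-8515 + h) - (-5458 - A(22)*(-18)) = √(-8515 + 1849) - (-5458 - (-23)*(-18)) = √(-6666) - (-5458 - 1*414) = I*√6666 - (-5458 - 414) = I*√6666 - 1*(-5872) = I*√6666 + 5872 = 5872 + I*√6666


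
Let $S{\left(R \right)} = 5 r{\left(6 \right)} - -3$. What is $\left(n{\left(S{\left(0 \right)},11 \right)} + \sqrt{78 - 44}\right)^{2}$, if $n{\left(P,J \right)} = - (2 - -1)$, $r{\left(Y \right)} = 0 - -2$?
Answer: $\left(3 - \sqrt{34}\right)^{2} \approx 8.0143$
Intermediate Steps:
$r{\left(Y \right)} = 2$ ($r{\left(Y \right)} = 0 + 2 = 2$)
$S{\left(R \right)} = 13$ ($S{\left(R \right)} = 5 \cdot 2 - -3 = 10 + 3 = 13$)
$n{\left(P,J \right)} = -3$ ($n{\left(P,J \right)} = - (2 + 1) = \left(-1\right) 3 = -3$)
$\left(n{\left(S{\left(0 \right)},11 \right)} + \sqrt{78 - 44}\right)^{2} = \left(-3 + \sqrt{78 - 44}\right)^{2} = \left(-3 + \sqrt{34}\right)^{2}$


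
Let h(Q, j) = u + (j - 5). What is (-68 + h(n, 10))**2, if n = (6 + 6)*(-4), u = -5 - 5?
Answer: 5329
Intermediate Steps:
u = -10
n = -48 (n = 12*(-4) = -48)
h(Q, j) = -15 + j (h(Q, j) = -10 + (j - 5) = -10 + (-5 + j) = -15 + j)
(-68 + h(n, 10))**2 = (-68 + (-15 + 10))**2 = (-68 - 5)**2 = (-73)**2 = 5329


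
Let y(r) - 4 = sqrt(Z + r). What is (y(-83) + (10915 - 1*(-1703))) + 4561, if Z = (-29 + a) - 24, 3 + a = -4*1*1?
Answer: 17183 + I*sqrt(143) ≈ 17183.0 + 11.958*I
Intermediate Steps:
a = -7 (a = -3 - 4*1*1 = -3 - 4*1 = -3 - 4 = -7)
Z = -60 (Z = (-29 - 7) - 24 = -36 - 24 = -60)
y(r) = 4 + sqrt(-60 + r)
(y(-83) + (10915 - 1*(-1703))) + 4561 = ((4 + sqrt(-60 - 83)) + (10915 - 1*(-1703))) + 4561 = ((4 + sqrt(-143)) + (10915 + 1703)) + 4561 = ((4 + I*sqrt(143)) + 12618) + 4561 = (12622 + I*sqrt(143)) + 4561 = 17183 + I*sqrt(143)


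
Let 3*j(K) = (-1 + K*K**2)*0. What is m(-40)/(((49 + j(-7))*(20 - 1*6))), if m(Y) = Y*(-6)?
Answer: 120/343 ≈ 0.34985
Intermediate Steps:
j(K) = 0 (j(K) = ((-1 + K*K**2)*0)/3 = ((-1 + K**3)*0)/3 = (1/3)*0 = 0)
m(Y) = -6*Y
m(-40)/(((49 + j(-7))*(20 - 1*6))) = (-6*(-40))/(((49 + 0)*(20 - 1*6))) = 240/((49*(20 - 6))) = 240/((49*14)) = 240/686 = 240*(1/686) = 120/343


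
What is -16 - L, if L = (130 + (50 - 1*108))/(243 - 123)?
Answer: -83/5 ≈ -16.600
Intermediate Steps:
L = ⅗ (L = (130 + (50 - 108))/120 = (130 - 58)*(1/120) = 72*(1/120) = ⅗ ≈ 0.60000)
-16 - L = -16 - 1*⅗ = -16 - ⅗ = -83/5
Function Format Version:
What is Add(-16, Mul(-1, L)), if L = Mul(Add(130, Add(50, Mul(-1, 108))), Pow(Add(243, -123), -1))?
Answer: Rational(-83, 5) ≈ -16.600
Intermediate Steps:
L = Rational(3, 5) (L = Mul(Add(130, Add(50, -108)), Pow(120, -1)) = Mul(Add(130, -58), Rational(1, 120)) = Mul(72, Rational(1, 120)) = Rational(3, 5) ≈ 0.60000)
Add(-16, Mul(-1, L)) = Add(-16, Mul(-1, Rational(3, 5))) = Add(-16, Rational(-3, 5)) = Rational(-83, 5)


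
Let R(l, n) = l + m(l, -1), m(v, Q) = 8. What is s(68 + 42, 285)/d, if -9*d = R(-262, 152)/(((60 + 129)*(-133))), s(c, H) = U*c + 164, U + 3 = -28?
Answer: 367176159/127 ≈ 2.8912e+6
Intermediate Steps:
U = -31 (U = -3 - 28 = -31)
R(l, n) = 8 + l (R(l, n) = l + 8 = 8 + l)
s(c, H) = 164 - 31*c (s(c, H) = -31*c + 164 = 164 - 31*c)
d = -254/226233 (d = -(8 - 262)/(9*((60 + 129)*(-133))) = -(-254)/(9*(189*(-133))) = -(-254)/(9*(-25137)) = -(-254)*(-1)/(9*25137) = -⅑*254/25137 = -254/226233 ≈ -0.0011227)
s(68 + 42, 285)/d = (164 - 31*(68 + 42))/(-254/226233) = (164 - 31*110)*(-226233/254) = (164 - 3410)*(-226233/254) = -3246*(-226233/254) = 367176159/127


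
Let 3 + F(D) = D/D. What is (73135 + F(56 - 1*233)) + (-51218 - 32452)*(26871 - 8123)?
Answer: -1568572027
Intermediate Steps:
F(D) = -2 (F(D) = -3 + D/D = -3 + 1 = -2)
(73135 + F(56 - 1*233)) + (-51218 - 32452)*(26871 - 8123) = (73135 - 2) + (-51218 - 32452)*(26871 - 8123) = 73133 - 83670*18748 = 73133 - 1568645160 = -1568572027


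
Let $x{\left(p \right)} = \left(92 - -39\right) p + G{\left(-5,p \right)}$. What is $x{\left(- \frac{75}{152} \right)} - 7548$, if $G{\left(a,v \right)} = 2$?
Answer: $- \frac{1156817}{152} \approx -7610.6$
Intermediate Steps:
$x{\left(p \right)} = 2 + 131 p$ ($x{\left(p \right)} = \left(92 - -39\right) p + 2 = \left(92 + 39\right) p + 2 = 131 p + 2 = 2 + 131 p$)
$x{\left(- \frac{75}{152} \right)} - 7548 = \left(2 + 131 \left(- \frac{75}{152}\right)\right) - 7548 = \left(2 - \frac{9825}{152}\right) - 7548 = - \frac{9521}{152} - 7548 = - \frac{1156817}{152}$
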